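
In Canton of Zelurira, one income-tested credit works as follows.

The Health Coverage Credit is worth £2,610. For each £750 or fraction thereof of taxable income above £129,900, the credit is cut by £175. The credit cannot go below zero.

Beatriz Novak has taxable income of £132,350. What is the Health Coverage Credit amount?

Health Coverage Credit: income exceeds £129,900 by £2,450, which is 4 full-or-partial £750 increments; reduction = 4 × £175 = £700, leaving £1,910.

£1,910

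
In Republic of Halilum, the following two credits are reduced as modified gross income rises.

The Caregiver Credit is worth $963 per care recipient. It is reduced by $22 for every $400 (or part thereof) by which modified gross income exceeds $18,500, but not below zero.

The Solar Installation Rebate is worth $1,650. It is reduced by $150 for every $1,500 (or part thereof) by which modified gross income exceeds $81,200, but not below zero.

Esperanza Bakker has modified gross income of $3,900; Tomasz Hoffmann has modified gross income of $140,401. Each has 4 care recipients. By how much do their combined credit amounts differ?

Esperanza ($3,900): Caregiver Credit: base = 4 × $963 = $3,852. $3,900 is at or below the $18,500 threshold, so the full $3,852 applies. Solar Installation Rebate: $3,900 is at or below the $81,200 threshold, so the full $1,650 applies. total $3,852 + $1,650 = $5,502
Tomasz ($140,401): Caregiver Credit: base = 4 × $963 = $3,852. income exceeds $18,500 by $121,901 → 305 increments × $22 = $6,710 ≥ base, so the credit is $0. Solar Installation Rebate: income exceeds $81,200 by $59,201 → 40 increments × $150 = $6,000 ≥ base, so the credit is $0. total $0 + $0 = $0
Difference: |$5,502 − $0| = $5,502.

$5,502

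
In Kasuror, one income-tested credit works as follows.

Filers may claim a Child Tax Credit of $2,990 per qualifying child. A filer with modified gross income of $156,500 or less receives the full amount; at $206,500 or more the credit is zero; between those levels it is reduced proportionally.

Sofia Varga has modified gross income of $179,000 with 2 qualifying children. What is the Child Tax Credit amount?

$3,289

Child Tax Credit: base = 2 × $2,990 = $5,980. $179,000 is $22,500 into a $50,000 phase-out range, leaving 27,500/50,000 of the credit: $5,980 × 27,500/50,000 = $3,289.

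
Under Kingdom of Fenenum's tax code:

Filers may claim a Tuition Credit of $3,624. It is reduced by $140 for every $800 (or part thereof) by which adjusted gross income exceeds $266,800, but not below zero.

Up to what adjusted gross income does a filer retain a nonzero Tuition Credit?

After 25 increments the reduction is 25 × $140 = $3,500, leaving $124; one more increment wipes it out. Increment 25 ends at excess 25 × $800 = $20,000, so the highest qualifying income is $266,800 + $20,000 = $286,800.

$286,800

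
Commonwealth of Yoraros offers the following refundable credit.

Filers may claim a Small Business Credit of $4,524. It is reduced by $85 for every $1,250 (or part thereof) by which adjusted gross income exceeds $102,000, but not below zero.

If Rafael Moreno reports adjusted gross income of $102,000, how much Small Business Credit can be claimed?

$4,524

Small Business Credit: $102,000 is at or below the $102,000 threshold, so the full $4,524 applies.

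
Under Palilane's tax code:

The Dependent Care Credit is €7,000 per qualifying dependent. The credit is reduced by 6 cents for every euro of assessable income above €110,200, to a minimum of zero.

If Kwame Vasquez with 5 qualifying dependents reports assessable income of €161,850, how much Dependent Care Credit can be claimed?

€31,901

Dependent Care Credit: base = 5 × €7,000 = €35,000. 6% of the €51,650 excess over €110,200 is €3,099; credit = €35,000 − €3,099 = €31,901.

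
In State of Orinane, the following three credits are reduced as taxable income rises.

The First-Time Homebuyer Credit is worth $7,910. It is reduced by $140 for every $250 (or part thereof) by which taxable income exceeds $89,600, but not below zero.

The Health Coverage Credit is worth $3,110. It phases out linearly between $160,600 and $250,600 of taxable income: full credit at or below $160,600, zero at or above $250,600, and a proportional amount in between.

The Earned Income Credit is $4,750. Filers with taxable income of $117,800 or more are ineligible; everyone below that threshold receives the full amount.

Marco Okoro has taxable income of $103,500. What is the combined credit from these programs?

First-Time Homebuyer Credit: income exceeds $89,600 by $13,900, which is 56 full-or-partial $250 increments; reduction = 56 × $140 = $7,840, leaving $70.
Health Coverage Credit: $103,500 is at or below the $160,600 threshold, so the full $3,110 applies.
Earned Income Credit: $103,500 is below the $117,800 cutoff, so the full $4,750 applies.
Total: $70 + $3,110 + $4,750 = $7,930.

$7,930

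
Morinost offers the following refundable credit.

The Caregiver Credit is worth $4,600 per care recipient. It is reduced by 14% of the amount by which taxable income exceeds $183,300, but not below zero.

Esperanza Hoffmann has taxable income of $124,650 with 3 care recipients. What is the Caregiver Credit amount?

$13,800

Caregiver Credit: base = 3 × $4,600 = $13,800. $124,650 is at or below the $183,300 threshold, so the full $13,800 applies.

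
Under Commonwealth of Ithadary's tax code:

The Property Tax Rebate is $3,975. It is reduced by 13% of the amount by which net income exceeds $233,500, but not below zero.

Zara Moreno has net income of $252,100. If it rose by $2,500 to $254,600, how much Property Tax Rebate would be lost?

At $252,100 — 13% of the $18,600 excess over $233,500 is $2,418; credit = $3,975 − $2,418 = $1,557.
At $254,600 — 13% of the $21,100 excess over $233,500 is $2,743; credit = $3,975 − $2,743 = $1,232.
Lost: $1,557 − $1,232 = $325.

$325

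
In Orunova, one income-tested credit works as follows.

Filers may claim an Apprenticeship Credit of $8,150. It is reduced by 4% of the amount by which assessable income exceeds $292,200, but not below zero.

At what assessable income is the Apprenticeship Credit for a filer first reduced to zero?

$495,950

The credit falls by 4% of each dollar above $292,200, so it reaches zero when the excess is $8,150 / 4% = $203,750: income = $292,200 + $203,750 = $495,950.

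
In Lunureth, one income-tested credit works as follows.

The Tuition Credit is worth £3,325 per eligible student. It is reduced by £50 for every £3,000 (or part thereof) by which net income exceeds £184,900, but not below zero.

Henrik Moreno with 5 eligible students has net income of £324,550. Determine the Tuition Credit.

Tuition Credit: base = 5 × £3,325 = £16,625. income exceeds £184,900 by £139,650, which is 47 full-or-partial £3,000 increments; reduction = 47 × £50 = £2,350, leaving £14,275.

£14,275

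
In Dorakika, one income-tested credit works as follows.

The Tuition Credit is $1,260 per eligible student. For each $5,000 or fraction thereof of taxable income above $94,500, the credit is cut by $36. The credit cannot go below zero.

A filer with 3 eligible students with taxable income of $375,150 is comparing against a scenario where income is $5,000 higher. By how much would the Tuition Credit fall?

$36

At $375,150 — base = 3 × $1,260 = $3,780. income exceeds $94,500 by $280,650, which is 57 full-or-partial $5,000 increments; reduction = 57 × $36 = $2,052, leaving $1,728.
At $380,150 — base = 3 × $1,260 = $3,780. income exceeds $94,500 by $285,650, which is 58 full-or-partial $5,000 increments; reduction = 58 × $36 = $2,088, leaving $1,692.
Lost: $1,728 − $1,692 = $36.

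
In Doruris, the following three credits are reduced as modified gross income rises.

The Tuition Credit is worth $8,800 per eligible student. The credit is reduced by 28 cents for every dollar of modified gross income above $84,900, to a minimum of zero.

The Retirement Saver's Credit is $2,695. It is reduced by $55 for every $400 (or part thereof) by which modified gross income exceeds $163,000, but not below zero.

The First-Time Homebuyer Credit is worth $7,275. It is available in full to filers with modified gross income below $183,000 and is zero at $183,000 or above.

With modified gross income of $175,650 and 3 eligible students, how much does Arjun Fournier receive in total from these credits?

$9,200

Tuition Credit: base = 3 × $8,800 = $26,400. 28% of the $90,750 excess over $84,900 is $25,410; credit = $26,400 − $25,410 = $990.
Retirement Saver's Credit: income exceeds $163,000 by $12,650, which is 32 full-or-partial $400 increments; reduction = 32 × $55 = $1,760, leaving $935.
First-Time Homebuyer Credit: $175,650 is below the $183,000 cutoff, so the full $7,275 applies.
Total: $990 + $935 + $7,275 = $9,200.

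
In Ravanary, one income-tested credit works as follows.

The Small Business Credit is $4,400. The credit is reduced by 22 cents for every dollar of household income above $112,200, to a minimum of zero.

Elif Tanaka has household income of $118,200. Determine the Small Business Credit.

Small Business Credit: 22% of the $6,000 excess over $112,200 is $1,320; credit = $4,400 − $1,320 = $3,080.

$3,080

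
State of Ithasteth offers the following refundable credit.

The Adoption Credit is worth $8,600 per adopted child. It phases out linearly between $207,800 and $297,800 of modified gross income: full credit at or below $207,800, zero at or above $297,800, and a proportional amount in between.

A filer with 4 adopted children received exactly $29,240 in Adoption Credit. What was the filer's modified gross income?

Full credit = 4 × $8,600 = $34,400.
$29,240 is 29,240/34,400 of the full $34,400, so 5,160/34,400 of the $90,000 range has been used: income = $207,800 + $90,000 × 5,160/34,400 = $221,300.

$221,300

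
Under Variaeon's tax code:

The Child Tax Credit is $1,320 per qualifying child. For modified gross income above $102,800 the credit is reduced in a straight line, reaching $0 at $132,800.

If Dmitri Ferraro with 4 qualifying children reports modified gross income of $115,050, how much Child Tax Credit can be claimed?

$3,124

Child Tax Credit: base = 4 × $1,320 = $5,280. $115,050 is $12,250 into a $30,000 phase-out range, leaving 17,750/30,000 of the credit: $5,280 × 17,750/30,000 = $3,124.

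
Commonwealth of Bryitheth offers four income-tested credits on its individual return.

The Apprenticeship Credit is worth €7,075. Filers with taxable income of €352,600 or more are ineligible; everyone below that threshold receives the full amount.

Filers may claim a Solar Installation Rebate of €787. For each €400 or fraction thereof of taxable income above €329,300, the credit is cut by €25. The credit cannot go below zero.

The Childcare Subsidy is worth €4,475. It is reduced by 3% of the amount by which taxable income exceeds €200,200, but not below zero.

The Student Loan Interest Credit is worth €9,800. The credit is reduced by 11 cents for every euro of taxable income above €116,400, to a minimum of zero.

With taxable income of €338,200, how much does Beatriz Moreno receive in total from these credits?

€7,622

Apprenticeship Credit: €338,200 is below the €352,600 cutoff, so the full €7,075 applies.
Solar Installation Rebate: income exceeds €329,300 by €8,900, which is 23 full-or-partial €400 increments; reduction = 23 × €25 = €575, leaving €212.
Childcare Subsidy: 3% of the €138,000 excess over €200,200 is €4,140; credit = €4,475 − €4,140 = €335.
Student Loan Interest Credit: 11% of the €221,800 excess over €116,400 is €24,398 ≥ base, so the credit is €0.
Total: €7,075 + €212 + €335 + €0 = €7,622.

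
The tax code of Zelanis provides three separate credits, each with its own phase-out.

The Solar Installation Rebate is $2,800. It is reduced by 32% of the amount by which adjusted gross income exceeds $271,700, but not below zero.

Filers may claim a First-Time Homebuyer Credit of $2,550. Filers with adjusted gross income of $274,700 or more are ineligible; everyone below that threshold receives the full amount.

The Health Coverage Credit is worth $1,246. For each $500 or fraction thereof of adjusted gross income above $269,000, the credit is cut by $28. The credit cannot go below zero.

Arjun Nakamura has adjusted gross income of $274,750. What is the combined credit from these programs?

$2,734

Solar Installation Rebate: 32% of the $3,050 excess over $271,700 is $976; credit = $2,800 − $976 = $1,824.
First-Time Homebuyer Credit: $274,750 meets or exceeds the $274,700 cutoff, so the credit is $0.
Health Coverage Credit: income exceeds $269,000 by $5,750, which is 12 full-or-partial $500 increments; reduction = 12 × $28 = $336, leaving $910.
Total: $1,824 + $0 + $910 = $2,734.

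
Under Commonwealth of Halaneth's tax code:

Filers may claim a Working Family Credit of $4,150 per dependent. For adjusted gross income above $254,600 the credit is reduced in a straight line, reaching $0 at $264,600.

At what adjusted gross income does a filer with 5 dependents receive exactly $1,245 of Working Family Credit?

$264,000

Full credit = 5 × $4,150 = $20,750.
$1,245 is 1,245/20,750 of the full $20,750, so 19,505/20,750 of the $10,000 range has been used: income = $254,600 + $10,000 × 19,505/20,750 = $264,000.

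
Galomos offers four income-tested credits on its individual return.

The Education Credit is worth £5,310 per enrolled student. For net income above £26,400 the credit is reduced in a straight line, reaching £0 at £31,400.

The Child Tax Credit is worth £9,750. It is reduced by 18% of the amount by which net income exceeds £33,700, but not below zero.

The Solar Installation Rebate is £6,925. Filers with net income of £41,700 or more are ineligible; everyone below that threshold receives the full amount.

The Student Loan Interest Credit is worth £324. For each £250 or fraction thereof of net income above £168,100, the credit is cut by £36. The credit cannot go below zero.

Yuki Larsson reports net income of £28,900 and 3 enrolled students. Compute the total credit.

Education Credit: base = 3 × £5,310 = £15,930. £28,900 is £2,500 into a £5,000 phase-out range, leaving 2,500/5,000 of the credit: £15,930 × 2,500/5,000 = £7,965.
Child Tax Credit: £28,900 is at or below the £33,700 threshold, so the full £9,750 applies.
Solar Installation Rebate: £28,900 is below the £41,700 cutoff, so the full £6,925 applies.
Student Loan Interest Credit: £28,900 is at or below the £168,100 threshold, so the full £324 applies.
Total: £7,965 + £9,750 + £6,925 + £324 = £24,964.

£24,964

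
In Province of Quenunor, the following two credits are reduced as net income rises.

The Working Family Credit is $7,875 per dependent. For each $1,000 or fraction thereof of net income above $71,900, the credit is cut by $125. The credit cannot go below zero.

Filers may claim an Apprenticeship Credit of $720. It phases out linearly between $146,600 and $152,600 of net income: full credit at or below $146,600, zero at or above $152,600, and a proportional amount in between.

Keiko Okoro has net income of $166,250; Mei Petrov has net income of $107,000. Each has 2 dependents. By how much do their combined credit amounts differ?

$8,095

Keiko ($166,250): Working Family Credit: base = 2 × $7,875 = $15,750. income exceeds $71,900 by $94,350, which is 95 full-or-partial $1,000 increments; reduction = 95 × $125 = $11,875, leaving $3,875. Apprenticeship Credit: $166,250 is at or above $152,600, so the credit is $0. total $3,875 + $0 = $3,875
Mei ($107,000): Working Family Credit: base = 2 × $7,875 = $15,750. income exceeds $71,900 by $35,100, which is 36 full-or-partial $1,000 increments; reduction = 36 × $125 = $4,500, leaving $11,250. Apprenticeship Credit: $107,000 is at or below the $146,600 threshold, so the full $720 applies. total $11,250 + $720 = $11,970
Difference: |$3,875 − $11,970| = $8,095.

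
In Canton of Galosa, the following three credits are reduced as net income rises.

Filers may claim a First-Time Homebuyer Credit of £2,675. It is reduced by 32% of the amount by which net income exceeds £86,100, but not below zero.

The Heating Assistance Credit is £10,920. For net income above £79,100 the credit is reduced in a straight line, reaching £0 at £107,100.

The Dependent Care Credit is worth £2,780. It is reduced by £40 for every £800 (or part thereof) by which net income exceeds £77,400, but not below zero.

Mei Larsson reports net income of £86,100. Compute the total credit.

£13,205

First-Time Homebuyer Credit: £86,100 is at or below the £86,100 threshold, so the full £2,675 applies.
Heating Assistance Credit: £86,100 is £7,000 into a £28,000 phase-out range, leaving 21,000/28,000 of the credit: £10,920 × 21,000/28,000 = £8,190.
Dependent Care Credit: income exceeds £77,400 by £8,700, which is 11 full-or-partial £800 increments; reduction = 11 × £40 = £440, leaving £2,340.
Total: £2,675 + £8,190 + £2,340 = £13,205.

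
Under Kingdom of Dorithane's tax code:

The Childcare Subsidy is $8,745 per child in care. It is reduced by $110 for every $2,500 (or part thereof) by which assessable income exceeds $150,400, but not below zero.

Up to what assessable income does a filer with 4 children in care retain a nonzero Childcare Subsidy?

$942,900

Full credit = 4 × $8,745 = $34,980.
After 317 increments the reduction is 317 × $110 = $34,870, leaving $110; one more increment wipes it out. Increment 317 ends at excess 317 × $2,500 = $792,500, so the highest qualifying income is $150,400 + $792,500 = $942,900.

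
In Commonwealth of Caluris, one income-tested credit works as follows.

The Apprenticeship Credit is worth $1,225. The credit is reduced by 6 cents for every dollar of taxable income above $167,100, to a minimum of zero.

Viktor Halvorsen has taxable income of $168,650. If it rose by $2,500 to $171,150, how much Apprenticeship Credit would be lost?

At $168,650 — 6% of the $1,550 excess over $167,100 is $93; credit = $1,225 − $93 = $1,132.
At $171,150 — 6% of the $4,050 excess over $167,100 is $243; credit = $1,225 − $243 = $982.
Lost: $1,132 − $982 = $150.

$150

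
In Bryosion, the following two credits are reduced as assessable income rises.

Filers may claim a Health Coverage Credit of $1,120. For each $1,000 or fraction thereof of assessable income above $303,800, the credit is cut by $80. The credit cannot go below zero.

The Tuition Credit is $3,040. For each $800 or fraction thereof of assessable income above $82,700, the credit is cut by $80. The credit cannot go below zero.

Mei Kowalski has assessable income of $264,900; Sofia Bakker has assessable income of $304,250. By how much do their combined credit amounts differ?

$80

Mei ($264,900): Health Coverage Credit: $264,900 is at or below the $303,800 threshold, so the full $1,120 applies. Tuition Credit: income exceeds $82,700 by $182,200 → 228 increments × $80 = $18,240 ≥ base, so the credit is $0. total $1,120 + $0 = $1,120
Sofia ($304,250): Health Coverage Credit: income exceeds $303,800 by $450, which is 1 full-or-partial $1,000 increment; reduction = 1 × $80 = $80, leaving $1,040. Tuition Credit: income exceeds $82,700 by $221,550 → 277 increments × $80 = $22,160 ≥ base, so the credit is $0. total $1,040 + $0 = $1,040
Difference: |$1,120 − $1,040| = $80.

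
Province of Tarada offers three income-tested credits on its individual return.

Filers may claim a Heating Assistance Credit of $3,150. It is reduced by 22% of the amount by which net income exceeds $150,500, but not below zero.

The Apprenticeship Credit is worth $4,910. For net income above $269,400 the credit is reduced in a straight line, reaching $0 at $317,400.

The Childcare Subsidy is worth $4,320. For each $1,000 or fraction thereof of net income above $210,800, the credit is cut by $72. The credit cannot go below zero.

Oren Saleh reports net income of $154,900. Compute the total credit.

Heating Assistance Credit: 22% of the $4,400 excess over $150,500 is $968; credit = $3,150 − $968 = $2,182.
Apprenticeship Credit: $154,900 is at or below the $269,400 threshold, so the full $4,910 applies.
Childcare Subsidy: $154,900 is at or below the $210,800 threshold, so the full $4,320 applies.
Total: $2,182 + $4,910 + $4,320 = $11,412.

$11,412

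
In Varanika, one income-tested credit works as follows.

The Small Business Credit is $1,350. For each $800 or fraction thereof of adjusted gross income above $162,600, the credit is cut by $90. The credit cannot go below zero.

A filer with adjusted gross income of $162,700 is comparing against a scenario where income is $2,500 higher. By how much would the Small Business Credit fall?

At $162,700 — income exceeds $162,600 by $100, which is 1 full-or-partial $800 increment; reduction = 1 × $90 = $90, leaving $1,260.
At $165,200 — income exceeds $162,600 by $2,600, which is 4 full-or-partial $800 increments; reduction = 4 × $90 = $360, leaving $990.
Lost: $1,260 − $990 = $270.

$270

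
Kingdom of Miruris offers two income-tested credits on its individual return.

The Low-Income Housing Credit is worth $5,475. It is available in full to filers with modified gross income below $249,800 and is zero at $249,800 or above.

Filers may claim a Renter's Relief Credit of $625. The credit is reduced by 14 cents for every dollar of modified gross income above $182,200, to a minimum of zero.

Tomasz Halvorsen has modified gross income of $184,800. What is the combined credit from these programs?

Low-Income Housing Credit: $184,800 is below the $249,800 cutoff, so the full $5,475 applies.
Renter's Relief Credit: 14% of the $2,600 excess over $182,200 is $364; credit = $625 − $364 = $261.
Total: $5,475 + $261 = $5,736.

$5,736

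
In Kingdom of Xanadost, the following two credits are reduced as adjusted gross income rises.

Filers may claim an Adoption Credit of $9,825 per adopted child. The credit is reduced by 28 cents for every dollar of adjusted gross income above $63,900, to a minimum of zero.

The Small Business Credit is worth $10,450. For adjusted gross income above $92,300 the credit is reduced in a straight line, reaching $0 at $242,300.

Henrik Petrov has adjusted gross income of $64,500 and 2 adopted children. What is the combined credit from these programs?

$29,932

Adoption Credit: base = 2 × $9,825 = $19,650. 28% of the $600 excess over $63,900 is $168; credit = $19,650 − $168 = $19,482.
Small Business Credit: $64,500 is at or below the $92,300 threshold, so the full $10,450 applies.
Total: $19,482 + $10,450 = $29,932.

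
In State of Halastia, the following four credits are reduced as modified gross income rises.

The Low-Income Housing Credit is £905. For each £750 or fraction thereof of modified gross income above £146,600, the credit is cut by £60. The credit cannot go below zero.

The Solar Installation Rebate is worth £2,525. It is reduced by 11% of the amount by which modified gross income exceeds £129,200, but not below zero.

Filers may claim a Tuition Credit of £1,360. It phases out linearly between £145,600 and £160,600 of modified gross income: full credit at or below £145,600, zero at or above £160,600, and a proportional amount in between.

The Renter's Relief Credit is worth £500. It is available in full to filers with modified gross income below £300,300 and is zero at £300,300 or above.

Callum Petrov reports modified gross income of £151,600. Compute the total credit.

Low-Income Housing Credit: income exceeds £146,600 by £5,000, which is 7 full-or-partial £750 increments; reduction = 7 × £60 = £420, leaving £485.
Solar Installation Rebate: 11% of the £22,400 excess over £129,200 is £2,464; credit = £2,525 − £2,464 = £61.
Tuition Credit: £151,600 is £6,000 into a £15,000 phase-out range, leaving 9,000/15,000 of the credit: £1,360 × 9,000/15,000 = £816.
Renter's Relief Credit: £151,600 is below the £300,300 cutoff, so the full £500 applies.
Total: £485 + £61 + £816 + £500 = £1,862.

£1,862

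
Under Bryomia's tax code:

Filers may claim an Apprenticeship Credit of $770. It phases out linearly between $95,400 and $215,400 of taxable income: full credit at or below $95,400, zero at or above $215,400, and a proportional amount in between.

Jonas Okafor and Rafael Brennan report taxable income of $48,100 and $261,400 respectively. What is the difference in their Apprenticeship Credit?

$770

Jonas ($48,100): Apprenticeship Credit: $48,100 is at or below the $95,400 threshold, so the full $770 applies.
Rafael ($261,400): Apprenticeship Credit: $261,400 is at or above $215,400, so the credit is $0.
Difference: |$770 − $0| = $770.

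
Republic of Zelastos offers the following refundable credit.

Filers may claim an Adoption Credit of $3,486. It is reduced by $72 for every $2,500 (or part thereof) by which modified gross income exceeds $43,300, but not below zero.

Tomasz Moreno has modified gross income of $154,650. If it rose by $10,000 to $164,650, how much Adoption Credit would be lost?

At $154,650 — income exceeds $43,300 by $111,350, which is 45 full-or-partial $2,500 increments; reduction = 45 × $72 = $3,240, leaving $246.
At $164,650 — income exceeds $43,300 by $121,350 → 49 increments × $72 = $3,528 ≥ base, so the credit is $0.
Lost: $246 − $0 = $246.

$246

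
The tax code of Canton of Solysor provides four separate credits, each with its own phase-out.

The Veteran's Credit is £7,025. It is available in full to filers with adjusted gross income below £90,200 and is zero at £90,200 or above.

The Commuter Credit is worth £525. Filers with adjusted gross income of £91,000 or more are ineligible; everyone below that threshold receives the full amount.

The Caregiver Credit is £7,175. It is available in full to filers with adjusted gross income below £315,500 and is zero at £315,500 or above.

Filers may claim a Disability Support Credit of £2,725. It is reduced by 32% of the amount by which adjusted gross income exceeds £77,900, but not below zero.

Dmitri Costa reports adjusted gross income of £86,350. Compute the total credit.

£14,746

Veteran's Credit: £86,350 is below the £90,200 cutoff, so the full £7,025 applies.
Commuter Credit: £86,350 is below the £91,000 cutoff, so the full £525 applies.
Caregiver Credit: £86,350 is below the £315,500 cutoff, so the full £7,175 applies.
Disability Support Credit: 32% of the £8,450 excess over £77,900 is £2,704; credit = £2,725 − £2,704 = £21.
Total: £7,025 + £525 + £7,175 + £21 = £14,746.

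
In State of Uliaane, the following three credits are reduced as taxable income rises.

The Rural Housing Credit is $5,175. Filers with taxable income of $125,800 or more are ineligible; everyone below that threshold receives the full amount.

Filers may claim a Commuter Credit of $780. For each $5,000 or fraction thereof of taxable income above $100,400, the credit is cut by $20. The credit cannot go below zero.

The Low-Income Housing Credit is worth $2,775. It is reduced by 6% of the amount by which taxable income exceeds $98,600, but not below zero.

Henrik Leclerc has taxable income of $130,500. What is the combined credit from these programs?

Rural Housing Credit: $130,500 meets or exceeds the $125,800 cutoff, so the credit is $0.
Commuter Credit: income exceeds $100,400 by $30,100, which is 7 full-or-partial $5,000 increments; reduction = 7 × $20 = $140, leaving $640.
Low-Income Housing Credit: 6% of the $31,900 excess over $98,600 is $1,914; credit = $2,775 − $1,914 = $861.
Total: $0 + $640 + $861 = $1,501.

$1,501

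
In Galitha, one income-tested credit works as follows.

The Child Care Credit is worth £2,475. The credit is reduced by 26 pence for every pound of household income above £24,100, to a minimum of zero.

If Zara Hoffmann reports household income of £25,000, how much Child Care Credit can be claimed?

Child Care Credit: 26% of the £900 excess over £24,100 is £234; credit = £2,475 − £234 = £2,241.

£2,241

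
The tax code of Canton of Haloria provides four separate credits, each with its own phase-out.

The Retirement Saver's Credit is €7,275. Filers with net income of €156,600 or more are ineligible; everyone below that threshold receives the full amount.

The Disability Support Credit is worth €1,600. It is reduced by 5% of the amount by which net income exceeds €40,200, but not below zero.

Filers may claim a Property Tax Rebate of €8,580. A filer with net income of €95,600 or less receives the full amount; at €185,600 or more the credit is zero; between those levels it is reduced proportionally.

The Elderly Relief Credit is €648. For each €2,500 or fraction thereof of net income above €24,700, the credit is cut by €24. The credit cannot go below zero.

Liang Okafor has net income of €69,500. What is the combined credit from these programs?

Retirement Saver's Credit: €69,500 is below the €156,600 cutoff, so the full €7,275 applies.
Disability Support Credit: 5% of the €29,300 excess over €40,200 is €1,465; credit = €1,600 − €1,465 = €135.
Property Tax Rebate: €69,500 is at or below the €95,600 threshold, so the full €8,580 applies.
Elderly Relief Credit: income exceeds €24,700 by €44,800, which is 18 full-or-partial €2,500 increments; reduction = 18 × €24 = €432, leaving €216.
Total: €7,275 + €135 + €8,580 + €216 = €16,206.

€16,206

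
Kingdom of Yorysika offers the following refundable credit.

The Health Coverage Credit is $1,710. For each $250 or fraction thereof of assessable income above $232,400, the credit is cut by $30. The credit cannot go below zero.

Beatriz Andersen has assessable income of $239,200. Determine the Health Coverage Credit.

$870

Health Coverage Credit: income exceeds $232,400 by $6,800, which is 28 full-or-partial $250 increments; reduction = 28 × $30 = $840, leaving $870.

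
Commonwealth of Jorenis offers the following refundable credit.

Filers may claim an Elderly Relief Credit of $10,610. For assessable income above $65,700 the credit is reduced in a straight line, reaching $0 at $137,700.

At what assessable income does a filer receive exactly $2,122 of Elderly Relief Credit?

$123,300

$2,122 is 2,122/10,610 of the full $10,610, so 8,488/10,610 of the $72,000 range has been used: income = $65,700 + $72,000 × 8,488/10,610 = $123,300.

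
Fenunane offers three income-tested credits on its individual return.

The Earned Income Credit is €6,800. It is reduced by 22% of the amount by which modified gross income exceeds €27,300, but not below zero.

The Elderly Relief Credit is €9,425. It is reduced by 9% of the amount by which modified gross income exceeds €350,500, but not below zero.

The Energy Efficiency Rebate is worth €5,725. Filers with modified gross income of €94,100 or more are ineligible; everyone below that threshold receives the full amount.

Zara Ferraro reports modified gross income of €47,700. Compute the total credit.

Earned Income Credit: 22% of the €20,400 excess over €27,300 is €4,488; credit = €6,800 − €4,488 = €2,312.
Elderly Relief Credit: €47,700 is at or below the €350,500 threshold, so the full €9,425 applies.
Energy Efficiency Rebate: €47,700 is below the €94,100 cutoff, so the full €5,725 applies.
Total: €2,312 + €9,425 + €5,725 = €17,462.

€17,462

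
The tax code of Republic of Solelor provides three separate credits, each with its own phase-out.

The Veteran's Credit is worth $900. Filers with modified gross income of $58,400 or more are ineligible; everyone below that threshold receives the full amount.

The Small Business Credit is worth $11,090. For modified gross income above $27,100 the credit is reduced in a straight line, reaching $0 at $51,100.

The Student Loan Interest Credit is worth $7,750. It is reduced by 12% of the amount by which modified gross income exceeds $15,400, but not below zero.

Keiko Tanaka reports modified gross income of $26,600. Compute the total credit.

Veteran's Credit: $26,600 is below the $58,400 cutoff, so the full $900 applies.
Small Business Credit: $26,600 is at or below the $27,100 threshold, so the full $11,090 applies.
Student Loan Interest Credit: 12% of the $11,200 excess over $15,400 is $1,344; credit = $7,750 − $1,344 = $6,406.
Total: $900 + $11,090 + $6,406 = $18,396.

$18,396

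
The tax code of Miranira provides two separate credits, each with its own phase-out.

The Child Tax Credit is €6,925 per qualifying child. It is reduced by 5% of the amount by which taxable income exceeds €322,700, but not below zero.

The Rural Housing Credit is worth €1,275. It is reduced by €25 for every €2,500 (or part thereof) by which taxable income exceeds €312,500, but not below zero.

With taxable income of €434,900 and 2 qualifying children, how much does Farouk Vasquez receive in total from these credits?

Child Tax Credit: base = 2 × €6,925 = €13,850. 5% of the €112,200 excess over €322,700 is €5,610; credit = €13,850 − €5,610 = €8,240.
Rural Housing Credit: income exceeds €312,500 by €122,400, which is 49 full-or-partial €2,500 increments; reduction = 49 × €25 = €1,225, leaving €50.
Total: €8,240 + €50 = €8,290.

€8,290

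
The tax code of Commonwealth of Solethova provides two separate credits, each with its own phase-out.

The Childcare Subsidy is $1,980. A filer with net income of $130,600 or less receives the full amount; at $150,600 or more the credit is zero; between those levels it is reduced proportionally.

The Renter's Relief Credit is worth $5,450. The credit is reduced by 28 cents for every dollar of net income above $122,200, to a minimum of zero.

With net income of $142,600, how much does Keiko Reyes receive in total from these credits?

$792

Childcare Subsidy: $142,600 is $12,000 into a $20,000 phase-out range, leaving 8,000/20,000 of the credit: $1,980 × 8,000/20,000 = $792.
Renter's Relief Credit: 28% of the $20,400 excess over $122,200 is $5,712 ≥ base, so the credit is $0.
Total: $792 + $0 = $792.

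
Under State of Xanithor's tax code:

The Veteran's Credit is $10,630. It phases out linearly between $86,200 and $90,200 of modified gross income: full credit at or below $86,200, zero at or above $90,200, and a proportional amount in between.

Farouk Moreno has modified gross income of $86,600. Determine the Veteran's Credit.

$9,567

Veteran's Credit: $86,600 is $400 into a $4,000 phase-out range, leaving 3,600/4,000 of the credit: $10,630 × 3,600/4,000 = $9,567.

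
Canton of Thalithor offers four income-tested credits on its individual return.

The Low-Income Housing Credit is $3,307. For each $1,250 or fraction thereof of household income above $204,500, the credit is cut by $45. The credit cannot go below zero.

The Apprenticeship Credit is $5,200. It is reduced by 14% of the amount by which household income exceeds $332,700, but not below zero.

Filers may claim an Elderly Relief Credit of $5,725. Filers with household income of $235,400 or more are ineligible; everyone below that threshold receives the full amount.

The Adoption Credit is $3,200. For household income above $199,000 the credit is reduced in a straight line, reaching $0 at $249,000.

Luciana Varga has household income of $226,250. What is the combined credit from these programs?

Low-Income Housing Credit: income exceeds $204,500 by $21,750, which is 18 full-or-partial $1,250 increments; reduction = 18 × $45 = $810, leaving $2,497.
Apprenticeship Credit: $226,250 is at or below the $332,700 threshold, so the full $5,200 applies.
Elderly Relief Credit: $226,250 is below the $235,400 cutoff, so the full $5,725 applies.
Adoption Credit: $226,250 is $27,250 into a $50,000 phase-out range, leaving 22,750/50,000 of the credit: $3,200 × 22,750/50,000 = $1,456.
Total: $2,497 + $5,200 + $5,725 + $1,456 = $14,878.

$14,878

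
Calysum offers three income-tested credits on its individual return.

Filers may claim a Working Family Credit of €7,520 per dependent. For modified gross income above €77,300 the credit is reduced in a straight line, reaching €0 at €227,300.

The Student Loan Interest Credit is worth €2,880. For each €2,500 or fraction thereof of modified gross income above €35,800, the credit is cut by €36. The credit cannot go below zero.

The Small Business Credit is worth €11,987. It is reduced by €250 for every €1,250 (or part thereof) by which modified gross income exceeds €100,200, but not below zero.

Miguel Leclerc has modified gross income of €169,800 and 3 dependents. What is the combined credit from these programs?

€9,584

Working Family Credit: base = 3 × €7,520 = €22,560. €169,800 is €92,500 into a €150,000 phase-out range, leaving 57,500/150,000 of the credit: €22,560 × 57,500/150,000 = €8,648.
Student Loan Interest Credit: income exceeds €35,800 by €134,000, which is 54 full-or-partial €2,500 increments; reduction = 54 × €36 = €1,944, leaving €936.
Small Business Credit: income exceeds €100,200 by €69,600 → 56 increments × €250 = €14,000 ≥ base, so the credit is €0.
Total: €8,648 + €936 + €0 = €9,584.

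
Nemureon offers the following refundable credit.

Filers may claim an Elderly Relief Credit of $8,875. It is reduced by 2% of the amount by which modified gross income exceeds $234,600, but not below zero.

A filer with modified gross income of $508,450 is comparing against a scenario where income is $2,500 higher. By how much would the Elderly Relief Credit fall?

At $508,450 — 2% of the $273,850 excess over $234,600 is $5,477; credit = $8,875 − $5,477 = $3,398.
At $510,950 — 2% of the $276,350 excess over $234,600 is $5,527; credit = $8,875 − $5,527 = $3,348.
Lost: $3,398 − $3,348 = $50.

$50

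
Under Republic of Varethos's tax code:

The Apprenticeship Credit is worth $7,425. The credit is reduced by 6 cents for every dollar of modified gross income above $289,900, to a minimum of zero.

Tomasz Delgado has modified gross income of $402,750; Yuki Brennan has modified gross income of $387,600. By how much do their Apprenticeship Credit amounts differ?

$909

Tomasz ($402,750): Apprenticeship Credit: 6% of the $112,850 excess over $289,900 is $6,771; credit = $7,425 − $6,771 = $654.
Yuki ($387,600): Apprenticeship Credit: 6% of the $97,700 excess over $289,900 is $5,862; credit = $7,425 − $5,862 = $1,563.
Difference: |$654 − $1,563| = $909.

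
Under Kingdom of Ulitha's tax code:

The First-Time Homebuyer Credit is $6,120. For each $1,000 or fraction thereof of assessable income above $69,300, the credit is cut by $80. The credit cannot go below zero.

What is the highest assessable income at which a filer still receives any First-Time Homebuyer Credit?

After 76 increments the reduction is 76 × $80 = $6,080, leaving $40; one more increment wipes it out. Increment 76 ends at excess 76 × $1,000 = $76,000, so the highest qualifying income is $69,300 + $76,000 = $145,300.

$145,300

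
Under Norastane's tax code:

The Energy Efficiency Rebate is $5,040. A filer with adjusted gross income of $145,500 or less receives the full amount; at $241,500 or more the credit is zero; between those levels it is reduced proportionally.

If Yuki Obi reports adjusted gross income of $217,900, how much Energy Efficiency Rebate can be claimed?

Energy Efficiency Rebate: $217,900 is $72,400 into a $96,000 phase-out range, leaving 23,600/96,000 of the credit: $5,040 × 23,600/96,000 = $1,239.

$1,239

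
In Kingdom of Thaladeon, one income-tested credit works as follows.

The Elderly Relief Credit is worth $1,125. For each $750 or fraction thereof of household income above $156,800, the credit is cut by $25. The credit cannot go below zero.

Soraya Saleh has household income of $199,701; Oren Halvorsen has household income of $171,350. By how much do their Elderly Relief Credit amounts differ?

Soraya ($199,701): Elderly Relief Credit: income exceeds $156,800 by $42,901 → 58 increments × $25 = $1,450 ≥ base, so the credit is $0.
Oren ($171,350): Elderly Relief Credit: income exceeds $156,800 by $14,550, which is 20 full-or-partial $750 increments; reduction = 20 × $25 = $500, leaving $625.
Difference: |$0 − $625| = $625.

$625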